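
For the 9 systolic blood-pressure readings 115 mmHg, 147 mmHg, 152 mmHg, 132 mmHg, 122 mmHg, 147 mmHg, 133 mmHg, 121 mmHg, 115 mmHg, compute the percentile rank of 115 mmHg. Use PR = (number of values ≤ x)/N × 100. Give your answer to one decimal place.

22.2

N = 9.
Strictly below 115: 0. Equal to 115: 2.
PR = 2/9 × 100 = 22.2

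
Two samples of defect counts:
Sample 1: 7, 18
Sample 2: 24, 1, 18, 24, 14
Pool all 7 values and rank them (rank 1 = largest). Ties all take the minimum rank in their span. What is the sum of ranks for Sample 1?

Sorted (descending): 24, 24, 18, 18, 14, 7, 1
The 2 values of 24 occupy positions 1–2 → each gets rank 1.
The 2 values of 18 occupy positions 3–4 → each gets rank 3.
Sample 1 values → pooled ranks: 7→6, 18→3
Rank sum = 6 + 3 = 9

9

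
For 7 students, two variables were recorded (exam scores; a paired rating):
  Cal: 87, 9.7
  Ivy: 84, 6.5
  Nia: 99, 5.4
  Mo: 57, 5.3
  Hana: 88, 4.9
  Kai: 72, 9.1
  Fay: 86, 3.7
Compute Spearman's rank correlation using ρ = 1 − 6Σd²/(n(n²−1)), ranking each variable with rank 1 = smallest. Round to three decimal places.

-0.107

Ranks of variable 1: 5, 3, 7, 1, 6, 2, 4
Ranks of variable 2: 7, 5, 4, 3, 2, 6, 1
d = r₁ − r₂: -2, -2, 3, -2, 4, -4, 3
d²: 4, 4, 9, 4, 16, 16, 9; Σd² = 62
ρ = 1 − 6·62/(7·48) = 1 − 372/336 = -0.107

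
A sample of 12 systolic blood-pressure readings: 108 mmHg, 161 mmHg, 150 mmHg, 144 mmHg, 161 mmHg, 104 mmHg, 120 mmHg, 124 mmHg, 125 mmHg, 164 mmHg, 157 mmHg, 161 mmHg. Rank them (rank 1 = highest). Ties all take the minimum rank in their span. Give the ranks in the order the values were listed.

11, 2, 6, 7, 2, 12, 10, 9, 8, 1, 5, 2

Sorted (descending): 164, 161, 161, 161, 157, 150, 144, 125, 124, 120, 108, 104
The 3 values of 161 occupy positions 2–4 → each gets rank 2.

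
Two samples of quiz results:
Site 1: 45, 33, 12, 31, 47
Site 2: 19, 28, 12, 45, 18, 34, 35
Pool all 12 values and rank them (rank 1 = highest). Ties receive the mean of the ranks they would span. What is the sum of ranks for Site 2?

50

Sorted (descending): 47, 45, 45, 35, 34, 33, 31, 28, 19, 18, 12, 12
The 2 values of 45 occupy positions 2–3 → average rank (2+3)/2 = 2.5.
The 2 values of 12 occupy positions 11–12 → average rank (11+12)/2 = 11.5.
Site 2 values → pooled ranks: 19→9, 28→8, 12→11.5, 45→2.5, 18→10, 34→5, 35→4
Rank sum = 9 + 8 + 11.5 + 2.5 + 10 + 5 + 4 = 50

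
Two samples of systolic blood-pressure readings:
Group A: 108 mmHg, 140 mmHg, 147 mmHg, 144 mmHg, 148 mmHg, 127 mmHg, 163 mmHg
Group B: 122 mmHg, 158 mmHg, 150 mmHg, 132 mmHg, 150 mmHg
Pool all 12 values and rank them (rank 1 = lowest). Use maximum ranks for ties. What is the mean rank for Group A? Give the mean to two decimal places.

6.00

Sorted (ascending): 108, 122, 127, 132, 140, 144, 147, 148, 150, 150, 158, 163
The 2 values of 150 occupy positions 9–10 → each gets rank 10.
Group A values → pooled ranks: 108→1, 140→5, 147→7, 144→6, 148→8, 127→3, 163→12
Mean rank = (1 + 5 + 7 + 6 + 8 + 3 + 12) / 7 = 6.00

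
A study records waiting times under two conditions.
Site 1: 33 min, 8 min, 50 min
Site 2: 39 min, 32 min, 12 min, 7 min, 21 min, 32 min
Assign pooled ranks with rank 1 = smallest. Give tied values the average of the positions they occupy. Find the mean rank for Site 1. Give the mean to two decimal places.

Sorted (ascending): 7, 8, 12, 21, 32, 32, 33, 39, 50
The 2 values of 32 occupy positions 5–6 → average rank (5+6)/2 = 5.5.
Site 1 values → pooled ranks: 33→7, 8→2, 50→9
Mean rank = (7 + 2 + 9) / 3 = 6.00

6.00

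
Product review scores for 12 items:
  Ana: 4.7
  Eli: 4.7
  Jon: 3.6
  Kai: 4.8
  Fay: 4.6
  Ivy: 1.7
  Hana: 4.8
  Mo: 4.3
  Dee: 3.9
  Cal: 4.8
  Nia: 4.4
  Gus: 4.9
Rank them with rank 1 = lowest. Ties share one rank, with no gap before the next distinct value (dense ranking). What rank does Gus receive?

9

Sorted (ascending): 1.7, 3.6, 3.9, 4.3, 4.4, 4.6, 4.7, 4.7, 4.8, 4.8, 4.8, 4.9
The 2 values of 4.7 share dense rank 7.
The 3 values of 4.8 share dense rank 8.
Remaining distinct values take the next consecutive integers.
Gus has value 4.9 → rank 9.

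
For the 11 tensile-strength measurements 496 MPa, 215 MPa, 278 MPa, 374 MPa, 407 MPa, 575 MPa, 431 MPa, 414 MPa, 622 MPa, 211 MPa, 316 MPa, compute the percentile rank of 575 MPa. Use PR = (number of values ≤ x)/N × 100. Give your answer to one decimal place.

90.9

N = 11.
Strictly below 575: 9. Equal to 575: 1.
PR = 10/11 × 100 = 90.9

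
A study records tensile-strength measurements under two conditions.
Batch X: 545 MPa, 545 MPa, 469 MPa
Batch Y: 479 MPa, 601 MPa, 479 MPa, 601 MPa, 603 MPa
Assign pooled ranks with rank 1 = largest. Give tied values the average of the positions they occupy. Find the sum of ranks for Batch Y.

19

Sorted (descending): 603, 601, 601, 545, 545, 479, 479, 469
The 2 values of 601 occupy positions 2–3 → average rank (2+3)/2 = 2.5.
The 2 values of 545 occupy positions 4–5 → average rank (4+5)/2 = 4.5.
The 2 values of 479 occupy positions 6–7 → average rank (6+7)/2 = 6.5.
Batch Y values → pooled ranks: 479→6.5, 601→2.5, 479→6.5, 601→2.5, 603→1
Rank sum = 6.5 + 2.5 + 6.5 + 2.5 + 1 = 19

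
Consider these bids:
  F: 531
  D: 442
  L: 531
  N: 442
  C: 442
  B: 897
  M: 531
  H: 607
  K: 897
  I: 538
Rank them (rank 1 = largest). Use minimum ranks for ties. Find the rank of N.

8

Sorted (descending): 897, 897, 607, 538, 531, 531, 531, 442, 442, 442
The 2 values of 897 occupy positions 1–2 → each gets rank 1.
The 3 values of 531 occupy positions 5–7 → each gets rank 5.
The 3 values of 442 occupy positions 8–10 → each gets rank 8.
N has value 442 → rank 8.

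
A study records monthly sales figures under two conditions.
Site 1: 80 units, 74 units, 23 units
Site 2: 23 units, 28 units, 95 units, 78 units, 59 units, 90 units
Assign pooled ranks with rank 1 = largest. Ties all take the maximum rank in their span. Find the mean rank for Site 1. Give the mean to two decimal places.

Sorted (descending): 95, 90, 80, 78, 74, 59, 28, 23, 23
The 2 values of 23 occupy positions 8–9 → each gets rank 9.
Site 1 values → pooled ranks: 80→3, 74→5, 23→9
Mean rank = (3 + 5 + 9) / 3 = 5.67

5.67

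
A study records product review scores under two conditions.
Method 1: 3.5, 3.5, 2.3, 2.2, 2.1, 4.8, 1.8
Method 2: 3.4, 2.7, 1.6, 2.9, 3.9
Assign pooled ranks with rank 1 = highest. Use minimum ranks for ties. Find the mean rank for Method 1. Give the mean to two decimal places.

Sorted (descending): 4.8, 3.9, 3.5, 3.5, 3.4, 2.9, 2.7, 2.3, 2.2, 2.1, 1.8, 1.6
The 2 values of 3.5 occupy positions 3–4 → each gets rank 3.
Method 1 values → pooled ranks: 3.5→3, 3.5→3, 2.3→8, 2.2→9, 2.1→10, 4.8→1, 1.8→11
Mean rank = (3 + 3 + 8 + 9 + 10 + 1 + 11) / 7 = 6.43

6.43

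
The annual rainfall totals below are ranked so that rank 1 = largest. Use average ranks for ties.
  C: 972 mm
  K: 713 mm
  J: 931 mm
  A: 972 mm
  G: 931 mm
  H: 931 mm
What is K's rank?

Sorted (descending): 972, 972, 931, 931, 931, 713
The 2 values of 972 occupy positions 1–2 → average rank (1+2)/2 = 1.5.
The 3 values of 931 occupy positions 3–5 → average rank 4.
K has value 713 mm → rank 6.

6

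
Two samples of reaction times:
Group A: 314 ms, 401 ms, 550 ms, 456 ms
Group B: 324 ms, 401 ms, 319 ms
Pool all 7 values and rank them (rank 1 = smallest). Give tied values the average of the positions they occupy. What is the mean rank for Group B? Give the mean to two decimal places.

Sorted (ascending): 314, 319, 324, 401, 401, 456, 550
The 2 values of 401 occupy positions 4–5 → average rank (4+5)/2 = 4.5.
Group B values → pooled ranks: 324→3, 401→4.5, 319→2
Mean rank = (3 + 4.5 + 2) / 3 = 3.17

3.17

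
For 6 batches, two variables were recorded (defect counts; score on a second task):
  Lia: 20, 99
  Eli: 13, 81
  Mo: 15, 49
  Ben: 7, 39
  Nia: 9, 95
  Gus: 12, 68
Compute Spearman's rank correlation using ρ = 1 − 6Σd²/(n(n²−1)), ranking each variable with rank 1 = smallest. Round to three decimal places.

Ranks of variable 1: 6, 4, 5, 1, 2, 3
Ranks of variable 2: 6, 4, 2, 1, 5, 3
d = r₁ − r₂: 0, 0, 3, 0, -3, 0
d²: 0, 0, 9, 0, 9, 0; Σd² = 18
ρ = 1 − 6·18/(6·35) = 1 − 108/210 = 0.486

0.486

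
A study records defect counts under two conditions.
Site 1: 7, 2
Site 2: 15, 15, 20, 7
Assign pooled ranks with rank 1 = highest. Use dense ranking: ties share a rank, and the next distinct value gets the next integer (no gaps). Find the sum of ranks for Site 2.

8

Sorted (descending): 20, 15, 15, 7, 7, 2
The 2 values of 15 share dense rank 2.
The 2 values of 7 share dense rank 3.
Remaining distinct values take the next consecutive integers.
Site 2 values → pooled ranks: 15→2, 15→2, 20→1, 7→3
Rank sum = 2 + 2 + 1 + 3 = 8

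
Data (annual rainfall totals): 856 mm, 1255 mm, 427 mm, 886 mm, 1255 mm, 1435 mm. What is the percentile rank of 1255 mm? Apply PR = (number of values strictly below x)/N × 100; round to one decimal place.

50.0

N = 6.
Strictly below 1255: 3. Equal to 1255: 2.
PR = 3/6 × 100 = 50.0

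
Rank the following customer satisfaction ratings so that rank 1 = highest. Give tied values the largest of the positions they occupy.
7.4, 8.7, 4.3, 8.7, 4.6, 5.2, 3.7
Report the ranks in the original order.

3, 2, 6, 2, 5, 4, 7

Sorted (descending): 8.7, 8.7, 7.4, 5.2, 4.6, 4.3, 3.7
The 2 values of 8.7 occupy positions 1–2 → each gets rank 2.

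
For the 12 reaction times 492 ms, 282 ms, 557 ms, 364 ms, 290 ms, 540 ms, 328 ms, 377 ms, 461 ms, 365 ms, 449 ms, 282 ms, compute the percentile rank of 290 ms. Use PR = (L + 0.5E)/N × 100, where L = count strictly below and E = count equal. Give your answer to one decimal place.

20.8

N = 12.
Strictly below 290: 2. Equal to 290: 1.
PR = (2 + 0.5·1)/12 × 100 = 20.8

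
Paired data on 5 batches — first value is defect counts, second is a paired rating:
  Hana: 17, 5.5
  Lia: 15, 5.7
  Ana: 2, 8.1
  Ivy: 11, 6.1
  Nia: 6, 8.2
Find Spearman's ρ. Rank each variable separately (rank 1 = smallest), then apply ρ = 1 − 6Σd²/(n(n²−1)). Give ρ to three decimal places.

Ranks of variable 1: 5, 4, 1, 3, 2
Ranks of variable 2: 1, 2, 4, 3, 5
d = r₁ − r₂: 4, 2, -3, 0, -3
d²: 16, 4, 9, 0, 9; Σd² = 38
ρ = 1 − 6·38/(5·24) = 1 − 228/120 = -0.900

-0.900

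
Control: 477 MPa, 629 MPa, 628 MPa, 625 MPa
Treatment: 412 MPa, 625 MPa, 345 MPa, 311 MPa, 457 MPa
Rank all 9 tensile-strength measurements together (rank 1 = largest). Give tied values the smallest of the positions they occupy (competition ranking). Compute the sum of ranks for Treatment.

Sorted (descending): 629, 628, 625, 625, 477, 457, 412, 345, 311
The 2 values of 625 occupy positions 3–4 → each gets rank 3.
Treatment values → pooled ranks: 412→7, 625→3, 345→8, 311→9, 457→6
Rank sum = 7 + 3 + 8 + 9 + 6 = 33

33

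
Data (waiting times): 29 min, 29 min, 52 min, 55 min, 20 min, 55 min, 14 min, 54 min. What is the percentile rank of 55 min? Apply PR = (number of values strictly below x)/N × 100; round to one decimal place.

N = 8.
Strictly below 55: 6. Equal to 55: 2.
PR = 6/8 × 100 = 75.0

75.0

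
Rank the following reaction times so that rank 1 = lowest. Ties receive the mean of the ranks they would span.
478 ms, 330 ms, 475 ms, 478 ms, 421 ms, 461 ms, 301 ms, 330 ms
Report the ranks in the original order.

7.5, 2.5, 6, 7.5, 4, 5, 1, 2.5

Sorted (ascending): 301, 330, 330, 421, 461, 475, 478, 478
The 2 values of 330 occupy positions 2–3 → average rank (2+3)/2 = 2.5.
The 2 values of 478 occupy positions 7–8 → average rank (7+8)/2 = 7.5.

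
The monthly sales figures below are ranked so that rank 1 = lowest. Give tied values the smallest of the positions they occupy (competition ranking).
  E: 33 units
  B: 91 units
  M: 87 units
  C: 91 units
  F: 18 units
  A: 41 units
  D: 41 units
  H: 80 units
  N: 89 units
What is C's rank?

8

Sorted (ascending): 18, 33, 41, 41, 80, 87, 89, 91, 91
The 2 values of 41 occupy positions 3–4 → each gets rank 3.
The 2 values of 91 occupy positions 8–9 → each gets rank 8.
C has value 91 units → rank 8.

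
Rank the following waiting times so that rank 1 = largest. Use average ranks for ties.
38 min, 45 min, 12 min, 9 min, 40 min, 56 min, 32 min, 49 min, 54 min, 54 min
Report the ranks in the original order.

7, 5, 9, 10, 6, 1, 8, 4, 2.5, 2.5

Sorted (descending): 56, 54, 54, 49, 45, 40, 38, 32, 12, 9
The 2 values of 54 occupy positions 2–3 → average rank (2+3)/2 = 2.5.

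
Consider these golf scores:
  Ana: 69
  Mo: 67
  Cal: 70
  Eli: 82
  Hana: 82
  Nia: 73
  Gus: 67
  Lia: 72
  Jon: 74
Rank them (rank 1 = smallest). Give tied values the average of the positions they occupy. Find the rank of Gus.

1.5

Sorted (ascending): 67, 67, 69, 70, 72, 73, 74, 82, 82
The 2 values of 67 occupy positions 1–2 → average rank (1+2)/2 = 1.5.
The 2 values of 82 occupy positions 8–9 → average rank (8+9)/2 = 8.5.
Gus has value 67 → rank 1.5.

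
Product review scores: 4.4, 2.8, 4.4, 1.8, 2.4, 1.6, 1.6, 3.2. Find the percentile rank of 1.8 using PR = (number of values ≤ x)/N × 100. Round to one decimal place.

N = 8.
Strictly below 1.8: 2. Equal to 1.8: 1.
PR = 3/8 × 100 = 37.5

37.5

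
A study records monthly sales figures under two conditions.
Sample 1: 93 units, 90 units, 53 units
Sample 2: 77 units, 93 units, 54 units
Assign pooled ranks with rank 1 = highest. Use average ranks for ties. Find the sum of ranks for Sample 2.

10.5

Sorted (descending): 93, 93, 90, 77, 54, 53
The 2 values of 93 occupy positions 1–2 → average rank (1+2)/2 = 1.5.
Sample 2 values → pooled ranks: 77→4, 93→1.5, 54→5
Rank sum = 4 + 1.5 + 5 = 10.5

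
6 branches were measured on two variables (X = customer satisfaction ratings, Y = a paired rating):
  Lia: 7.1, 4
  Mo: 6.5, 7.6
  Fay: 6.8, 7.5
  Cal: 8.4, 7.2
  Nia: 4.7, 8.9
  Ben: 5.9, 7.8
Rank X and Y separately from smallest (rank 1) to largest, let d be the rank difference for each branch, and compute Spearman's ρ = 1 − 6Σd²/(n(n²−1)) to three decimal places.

-0.943

Ranks of variable 1: 5, 3, 4, 6, 1, 2
Ranks of variable 2: 1, 4, 3, 2, 6, 5
d = r₁ − r₂: 4, -1, 1, 4, -5, -3
d²: 16, 1, 1, 16, 25, 9; Σd² = 68
ρ = 1 − 6·68/(6·35) = 1 − 408/210 = -0.943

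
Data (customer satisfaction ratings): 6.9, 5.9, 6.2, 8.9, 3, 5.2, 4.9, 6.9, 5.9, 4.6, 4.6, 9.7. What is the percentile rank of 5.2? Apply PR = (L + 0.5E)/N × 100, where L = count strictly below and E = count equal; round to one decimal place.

37.5

N = 12.
Strictly below 5.2: 4. Equal to 5.2: 1.
PR = (4 + 0.5·1)/12 × 100 = 37.5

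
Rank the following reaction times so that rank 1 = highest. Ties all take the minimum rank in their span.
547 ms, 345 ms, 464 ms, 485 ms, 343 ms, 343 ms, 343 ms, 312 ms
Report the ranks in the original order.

1, 4, 3, 2, 5, 5, 5, 8

Sorted (descending): 547, 485, 464, 345, 343, 343, 343, 312
The 3 values of 343 occupy positions 5–7 → each gets rank 5.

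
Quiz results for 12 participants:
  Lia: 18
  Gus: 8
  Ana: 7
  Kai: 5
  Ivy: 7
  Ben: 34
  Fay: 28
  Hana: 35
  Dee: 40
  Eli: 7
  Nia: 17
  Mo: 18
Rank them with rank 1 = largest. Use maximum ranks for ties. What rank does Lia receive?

6

Sorted (descending): 40, 35, 34, 28, 18, 18, 17, 8, 7, 7, 7, 5
The 2 values of 18 occupy positions 5–6 → each gets rank 6.
The 3 values of 7 occupy positions 9–11 → each gets rank 11.
Lia has value 18 → rank 6.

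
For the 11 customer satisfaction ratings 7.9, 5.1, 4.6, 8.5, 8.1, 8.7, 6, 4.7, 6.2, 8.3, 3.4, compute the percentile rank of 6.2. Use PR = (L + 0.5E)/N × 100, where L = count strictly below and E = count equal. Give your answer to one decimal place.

50.0

N = 11.
Strictly below 6.2: 5. Equal to 6.2: 1.
PR = (5 + 0.5·1)/11 × 100 = 50.0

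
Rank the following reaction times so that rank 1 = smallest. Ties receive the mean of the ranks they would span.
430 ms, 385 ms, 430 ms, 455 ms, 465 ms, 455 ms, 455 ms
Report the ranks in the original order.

Sorted (ascending): 385, 430, 430, 455, 455, 455, 465
The 2 values of 430 occupy positions 2–3 → average rank (2+3)/2 = 2.5.
The 3 values of 455 occupy positions 4–6 → average rank 5.

2.5, 1, 2.5, 5, 7, 5, 5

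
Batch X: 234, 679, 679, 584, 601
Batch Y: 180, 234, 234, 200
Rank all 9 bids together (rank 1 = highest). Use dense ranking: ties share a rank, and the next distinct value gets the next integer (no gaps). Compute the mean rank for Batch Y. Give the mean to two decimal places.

Sorted (descending): 679, 679, 601, 584, 234, 234, 234, 200, 180
The 2 values of 679 share dense rank 1.
The 3 values of 234 share dense rank 4.
Remaining distinct values take the next consecutive integers.
Batch Y values → pooled ranks: 180→6, 234→4, 234→4, 200→5
Mean rank = (6 + 4 + 4 + 5) / 4 = 4.75

4.75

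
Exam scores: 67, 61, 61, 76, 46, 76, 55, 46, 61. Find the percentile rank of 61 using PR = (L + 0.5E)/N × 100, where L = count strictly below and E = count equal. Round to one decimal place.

N = 9.
Strictly below 61: 3. Equal to 61: 3.
PR = (3 + 0.5·3)/9 × 100 = 50.0

50.0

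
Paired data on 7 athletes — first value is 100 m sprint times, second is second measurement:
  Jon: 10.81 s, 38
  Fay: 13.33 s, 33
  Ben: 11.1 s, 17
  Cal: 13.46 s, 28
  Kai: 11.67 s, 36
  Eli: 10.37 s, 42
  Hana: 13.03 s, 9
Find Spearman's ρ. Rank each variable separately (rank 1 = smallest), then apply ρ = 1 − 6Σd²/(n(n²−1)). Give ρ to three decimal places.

-0.607

Ranks of variable 1: 2, 6, 3, 7, 4, 1, 5
Ranks of variable 2: 6, 4, 2, 3, 5, 7, 1
d = r₁ − r₂: -4, 2, 1, 4, -1, -6, 4
d²: 16, 4, 1, 16, 1, 36, 16; Σd² = 90
ρ = 1 − 6·90/(7·48) = 1 − 540/336 = -0.607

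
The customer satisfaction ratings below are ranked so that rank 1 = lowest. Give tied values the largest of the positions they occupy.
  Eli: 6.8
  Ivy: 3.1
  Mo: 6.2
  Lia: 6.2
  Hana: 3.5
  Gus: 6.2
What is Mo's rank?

Sorted (ascending): 3.1, 3.5, 6.2, 6.2, 6.2, 6.8
The 3 values of 6.2 occupy positions 3–5 → each gets rank 5.
Mo has value 6.2 → rank 5.

5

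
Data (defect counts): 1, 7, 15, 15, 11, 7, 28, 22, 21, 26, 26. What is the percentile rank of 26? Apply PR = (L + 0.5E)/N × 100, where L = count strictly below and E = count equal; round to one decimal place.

N = 11.
Strictly below 26: 8. Equal to 26: 2.
PR = (8 + 0.5·2)/11 × 100 = 81.8

81.8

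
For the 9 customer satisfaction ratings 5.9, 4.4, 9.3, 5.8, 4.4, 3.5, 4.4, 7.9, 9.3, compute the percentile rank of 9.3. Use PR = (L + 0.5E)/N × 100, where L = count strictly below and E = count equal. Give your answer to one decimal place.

N = 9.
Strictly below 9.3: 7. Equal to 9.3: 2.
PR = (7 + 0.5·2)/9 × 100 = 88.9

88.9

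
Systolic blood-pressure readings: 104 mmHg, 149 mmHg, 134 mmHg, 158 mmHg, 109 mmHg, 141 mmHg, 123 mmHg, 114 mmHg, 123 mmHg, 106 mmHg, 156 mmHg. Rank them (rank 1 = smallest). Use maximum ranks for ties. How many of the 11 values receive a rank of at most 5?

Sorted (ascending): 104, 106, 109, 114, 123, 123, 134, 141, 149, 156, 158
The 2 values of 123 occupy positions 5–6 → each gets rank 6.
Ranks ≤ 5: {1, 2, 3, 4} → 4 values.

4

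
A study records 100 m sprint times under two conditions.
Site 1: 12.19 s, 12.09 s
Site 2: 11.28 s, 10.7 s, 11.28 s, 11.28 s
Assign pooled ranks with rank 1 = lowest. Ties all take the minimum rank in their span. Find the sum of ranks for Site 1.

11

Sorted (ascending): 10.7, 11.28, 11.28, 11.28, 12.09, 12.19
The 3 values of 11.28 occupy positions 2–4 → each gets rank 2.
Site 1 values → pooled ranks: 12.19→6, 12.09→5
Rank sum = 6 + 5 = 11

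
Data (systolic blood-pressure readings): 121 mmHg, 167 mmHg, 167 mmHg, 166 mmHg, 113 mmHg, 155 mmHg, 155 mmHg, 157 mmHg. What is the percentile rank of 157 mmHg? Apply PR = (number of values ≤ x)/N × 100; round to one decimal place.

62.5

N = 8.
Strictly below 157: 4. Equal to 157: 1.
PR = 5/8 × 100 = 62.5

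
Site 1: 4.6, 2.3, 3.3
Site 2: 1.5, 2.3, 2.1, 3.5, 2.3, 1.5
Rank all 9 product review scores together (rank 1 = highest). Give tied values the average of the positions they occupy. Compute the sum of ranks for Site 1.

Sorted (descending): 4.6, 3.5, 3.3, 2.3, 2.3, 2.3, 2.1, 1.5, 1.5
The 3 values of 2.3 occupy positions 4–6 → average rank 5.
The 2 values of 1.5 occupy positions 8–9 → average rank (8+9)/2 = 8.5.
Site 1 values → pooled ranks: 4.6→1, 2.3→5, 3.3→3
Rank sum = 1 + 5 + 3 = 9

9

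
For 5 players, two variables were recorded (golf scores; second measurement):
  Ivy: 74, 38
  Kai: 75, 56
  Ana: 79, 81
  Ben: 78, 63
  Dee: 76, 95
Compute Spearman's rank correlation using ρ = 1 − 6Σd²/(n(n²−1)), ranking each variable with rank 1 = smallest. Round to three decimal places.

0.700

Ranks of variable 1: 1, 2, 5, 4, 3
Ranks of variable 2: 1, 2, 4, 3, 5
d = r₁ − r₂: 0, 0, 1, 1, -2
d²: 0, 0, 1, 1, 4; Σd² = 6
ρ = 1 − 6·6/(5·24) = 1 − 36/120 = 0.700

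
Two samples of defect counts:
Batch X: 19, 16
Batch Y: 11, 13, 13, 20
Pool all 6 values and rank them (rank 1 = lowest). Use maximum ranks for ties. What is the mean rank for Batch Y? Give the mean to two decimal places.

Sorted (ascending): 11, 13, 13, 16, 19, 20
The 2 values of 13 occupy positions 2–3 → each gets rank 3.
Batch Y values → pooled ranks: 11→1, 13→3, 13→3, 20→6
Mean rank = (1 + 3 + 3 + 6) / 4 = 3.25

3.25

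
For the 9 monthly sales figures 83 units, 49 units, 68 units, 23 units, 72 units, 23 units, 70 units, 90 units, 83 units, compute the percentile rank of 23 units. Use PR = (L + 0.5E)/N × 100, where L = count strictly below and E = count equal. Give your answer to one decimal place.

N = 9.
Strictly below 23: 0. Equal to 23: 2.
PR = (0 + 0.5·2)/9 × 100 = 11.1

11.1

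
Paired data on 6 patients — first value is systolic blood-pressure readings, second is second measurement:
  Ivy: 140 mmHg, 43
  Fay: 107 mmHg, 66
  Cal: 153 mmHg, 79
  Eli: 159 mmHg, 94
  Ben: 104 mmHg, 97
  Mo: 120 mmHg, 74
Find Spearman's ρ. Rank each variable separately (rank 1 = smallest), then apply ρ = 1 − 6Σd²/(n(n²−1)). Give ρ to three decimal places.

Ranks of variable 1: 4, 2, 5, 6, 1, 3
Ranks of variable 2: 1, 2, 4, 5, 6, 3
d = r₁ − r₂: 3, 0, 1, 1, -5, 0
d²: 9, 0, 1, 1, 25, 0; Σd² = 36
ρ = 1 − 6·36/(6·35) = 1 − 216/210 = -0.029

-0.029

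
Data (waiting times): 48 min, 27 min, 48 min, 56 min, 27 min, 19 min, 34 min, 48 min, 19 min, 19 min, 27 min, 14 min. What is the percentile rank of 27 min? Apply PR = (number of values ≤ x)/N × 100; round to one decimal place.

58.3

N = 12.
Strictly below 27: 4. Equal to 27: 3.
PR = 7/12 × 100 = 58.3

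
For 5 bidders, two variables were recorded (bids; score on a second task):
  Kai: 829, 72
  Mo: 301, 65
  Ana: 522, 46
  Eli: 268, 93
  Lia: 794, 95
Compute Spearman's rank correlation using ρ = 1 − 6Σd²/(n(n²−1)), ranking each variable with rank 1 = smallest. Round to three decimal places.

0.100

Ranks of variable 1: 5, 2, 3, 1, 4
Ranks of variable 2: 3, 2, 1, 4, 5
d = r₁ − r₂: 2, 0, 2, -3, -1
d²: 4, 0, 4, 9, 1; Σd² = 18
ρ = 1 − 6·18/(5·24) = 1 − 108/120 = 0.100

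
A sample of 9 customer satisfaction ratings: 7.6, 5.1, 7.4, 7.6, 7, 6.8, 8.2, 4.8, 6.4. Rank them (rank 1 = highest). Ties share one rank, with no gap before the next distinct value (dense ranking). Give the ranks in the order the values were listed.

Sorted (descending): 8.2, 7.6, 7.6, 7.4, 7, 6.8, 6.4, 5.1, 4.8
The 2 values of 7.6 share dense rank 2.
Remaining distinct values take the next consecutive integers.

2, 7, 3, 2, 4, 5, 1, 8, 6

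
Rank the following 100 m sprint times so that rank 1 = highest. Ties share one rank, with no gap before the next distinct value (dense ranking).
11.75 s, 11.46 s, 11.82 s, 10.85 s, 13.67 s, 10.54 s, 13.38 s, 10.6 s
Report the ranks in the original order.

4, 5, 3, 6, 1, 8, 2, 7

Sorted (descending): 13.67, 13.38, 11.82, 11.75, 11.46, 10.85, 10.6, 10.54
No ties — each value takes its position as its rank.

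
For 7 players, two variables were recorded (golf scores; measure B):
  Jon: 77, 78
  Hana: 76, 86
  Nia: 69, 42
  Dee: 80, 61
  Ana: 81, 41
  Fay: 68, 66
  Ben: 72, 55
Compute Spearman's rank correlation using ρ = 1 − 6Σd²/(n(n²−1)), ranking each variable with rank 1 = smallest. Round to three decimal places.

Ranks of variable 1: 5, 4, 2, 6, 7, 1, 3
Ranks of variable 2: 6, 7, 2, 4, 1, 5, 3
d = r₁ − r₂: -1, -3, 0, 2, 6, -4, 0
d²: 1, 9, 0, 4, 36, 16, 0; Σd² = 66
ρ = 1 − 6·66/(7·48) = 1 − 396/336 = -0.179

-0.179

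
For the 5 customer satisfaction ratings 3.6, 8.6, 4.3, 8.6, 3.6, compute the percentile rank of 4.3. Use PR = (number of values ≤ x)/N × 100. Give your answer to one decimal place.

N = 5.
Strictly below 4.3: 2. Equal to 4.3: 1.
PR = 3/5 × 100 = 60.0

60.0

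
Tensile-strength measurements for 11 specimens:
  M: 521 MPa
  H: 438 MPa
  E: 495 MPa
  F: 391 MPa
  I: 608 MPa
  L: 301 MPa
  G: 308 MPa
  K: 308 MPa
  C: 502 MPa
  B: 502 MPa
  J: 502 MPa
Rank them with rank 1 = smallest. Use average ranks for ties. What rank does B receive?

Sorted (ascending): 301, 308, 308, 391, 438, 495, 502, 502, 502, 521, 608
The 2 values of 308 occupy positions 2–3 → average rank (2+3)/2 = 2.5.
The 3 values of 502 occupy positions 7–9 → average rank 8.
B has value 502 MPa → rank 8.

8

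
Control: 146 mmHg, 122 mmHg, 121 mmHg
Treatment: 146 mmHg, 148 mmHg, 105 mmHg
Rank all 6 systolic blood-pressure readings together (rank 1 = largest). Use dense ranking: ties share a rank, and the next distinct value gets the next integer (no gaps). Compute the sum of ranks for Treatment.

Sorted (descending): 148, 146, 146, 122, 121, 105
The 2 values of 146 share dense rank 2.
Remaining distinct values take the next consecutive integers.
Treatment values → pooled ranks: 146→2, 148→1, 105→5
Rank sum = 2 + 1 + 5 = 8

8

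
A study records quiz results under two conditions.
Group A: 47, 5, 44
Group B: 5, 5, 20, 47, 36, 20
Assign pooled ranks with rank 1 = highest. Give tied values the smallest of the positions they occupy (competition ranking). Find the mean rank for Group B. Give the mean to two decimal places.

Sorted (descending): 47, 47, 44, 36, 20, 20, 5, 5, 5
The 2 values of 47 occupy positions 1–2 → each gets rank 1.
The 2 values of 20 occupy positions 5–6 → each gets rank 5.
The 3 values of 5 occupy positions 7–9 → each gets rank 7.
Group B values → pooled ranks: 5→7, 5→7, 20→5, 47→1, 36→4, 20→5
Mean rank = (7 + 7 + 5 + 1 + 4 + 5) / 6 = 4.83

4.83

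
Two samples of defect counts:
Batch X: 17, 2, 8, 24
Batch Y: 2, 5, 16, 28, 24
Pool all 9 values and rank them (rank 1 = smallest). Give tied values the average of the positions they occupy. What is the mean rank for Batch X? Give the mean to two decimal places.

4.75

Sorted (ascending): 2, 2, 5, 8, 16, 17, 24, 24, 28
The 2 values of 2 occupy positions 1–2 → average rank (1+2)/2 = 1.5.
The 2 values of 24 occupy positions 7–8 → average rank (7+8)/2 = 7.5.
Batch X values → pooled ranks: 17→6, 2→1.5, 8→4, 24→7.5
Mean rank = (6 + 1.5 + 4 + 7.5) / 4 = 4.75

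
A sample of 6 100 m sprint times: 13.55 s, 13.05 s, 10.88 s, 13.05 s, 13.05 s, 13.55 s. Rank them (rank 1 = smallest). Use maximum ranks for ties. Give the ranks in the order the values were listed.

6, 4, 1, 4, 4, 6

Sorted (ascending): 10.88, 13.05, 13.05, 13.05, 13.55, 13.55
The 3 values of 13.05 occupy positions 2–4 → each gets rank 4.
The 2 values of 13.55 occupy positions 5–6 → each gets rank 6.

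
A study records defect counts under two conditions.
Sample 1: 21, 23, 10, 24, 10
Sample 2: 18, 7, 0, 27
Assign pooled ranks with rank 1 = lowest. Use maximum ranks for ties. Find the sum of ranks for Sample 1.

Sorted (ascending): 0, 7, 10, 10, 18, 21, 23, 24, 27
The 2 values of 10 occupy positions 3–4 → each gets rank 4.
Sample 1 values → pooled ranks: 21→6, 23→7, 10→4, 24→8, 10→4
Rank sum = 6 + 7 + 4 + 8 + 4 = 29

29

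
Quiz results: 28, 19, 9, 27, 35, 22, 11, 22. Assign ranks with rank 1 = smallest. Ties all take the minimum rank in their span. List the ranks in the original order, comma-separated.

7, 3, 1, 6, 8, 4, 2, 4

Sorted (ascending): 9, 11, 19, 22, 22, 27, 28, 35
The 2 values of 22 occupy positions 4–5 → each gets rank 4.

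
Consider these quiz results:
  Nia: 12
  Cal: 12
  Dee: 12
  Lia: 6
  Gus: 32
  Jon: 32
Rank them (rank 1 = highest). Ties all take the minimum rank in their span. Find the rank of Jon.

Sorted (descending): 32, 32, 12, 12, 12, 6
The 2 values of 32 occupy positions 1–2 → each gets rank 1.
The 3 values of 12 occupy positions 3–5 → each gets rank 3.
Jon has value 32 → rank 1.

1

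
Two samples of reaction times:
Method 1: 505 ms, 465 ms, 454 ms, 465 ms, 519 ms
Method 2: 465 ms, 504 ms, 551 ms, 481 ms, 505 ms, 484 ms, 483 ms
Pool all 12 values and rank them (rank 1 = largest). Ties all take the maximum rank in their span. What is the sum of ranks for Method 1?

Sorted (descending): 551, 519, 505, 505, 504, 484, 483, 481, 465, 465, 465, 454
The 2 values of 505 occupy positions 3–4 → each gets rank 4.
The 3 values of 465 occupy positions 9–11 → each gets rank 11.
Method 1 values → pooled ranks: 505→4, 465→11, 454→12, 465→11, 519→2
Rank sum = 4 + 11 + 12 + 11 + 2 = 40

40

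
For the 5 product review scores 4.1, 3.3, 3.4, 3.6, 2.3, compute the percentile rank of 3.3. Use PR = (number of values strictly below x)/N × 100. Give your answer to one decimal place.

20.0

N = 5.
Strictly below 3.3: 1. Equal to 3.3: 1.
PR = 1/5 × 100 = 20.0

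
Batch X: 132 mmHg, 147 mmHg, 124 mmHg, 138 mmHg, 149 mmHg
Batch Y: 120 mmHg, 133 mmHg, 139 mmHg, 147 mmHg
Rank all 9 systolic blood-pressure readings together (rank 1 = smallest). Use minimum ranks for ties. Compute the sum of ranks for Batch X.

26

Sorted (ascending): 120, 124, 132, 133, 138, 139, 147, 147, 149
The 2 values of 147 occupy positions 7–8 → each gets rank 7.
Batch X values → pooled ranks: 132→3, 147→7, 124→2, 138→5, 149→9
Rank sum = 3 + 7 + 2 + 5 + 9 = 26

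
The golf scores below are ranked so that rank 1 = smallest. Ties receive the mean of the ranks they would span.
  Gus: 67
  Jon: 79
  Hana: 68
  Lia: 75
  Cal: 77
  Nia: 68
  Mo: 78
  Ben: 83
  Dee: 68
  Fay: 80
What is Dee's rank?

3

Sorted (ascending): 67, 68, 68, 68, 75, 77, 78, 79, 80, 83
The 3 values of 68 occupy positions 2–4 → average rank 3.
Dee has value 68 → rank 3.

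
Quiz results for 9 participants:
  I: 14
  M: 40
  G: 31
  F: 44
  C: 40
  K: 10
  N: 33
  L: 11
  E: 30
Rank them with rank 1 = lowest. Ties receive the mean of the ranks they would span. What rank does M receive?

7.5

Sorted (ascending): 10, 11, 14, 30, 31, 33, 40, 40, 44
The 2 values of 40 occupy positions 7–8 → average rank (7+8)/2 = 7.5.
M has value 40 → rank 7.5.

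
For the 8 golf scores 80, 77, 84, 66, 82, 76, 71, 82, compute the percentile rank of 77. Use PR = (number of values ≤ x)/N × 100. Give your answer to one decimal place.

50.0

N = 8.
Strictly below 77: 3. Equal to 77: 1.
PR = 4/8 × 100 = 50.0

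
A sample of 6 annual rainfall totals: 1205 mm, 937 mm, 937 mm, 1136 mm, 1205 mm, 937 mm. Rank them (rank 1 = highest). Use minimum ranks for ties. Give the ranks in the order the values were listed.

1, 4, 4, 3, 1, 4

Sorted (descending): 1205, 1205, 1136, 937, 937, 937
The 2 values of 1205 occupy positions 1–2 → each gets rank 1.
The 3 values of 937 occupy positions 4–6 → each gets rank 4.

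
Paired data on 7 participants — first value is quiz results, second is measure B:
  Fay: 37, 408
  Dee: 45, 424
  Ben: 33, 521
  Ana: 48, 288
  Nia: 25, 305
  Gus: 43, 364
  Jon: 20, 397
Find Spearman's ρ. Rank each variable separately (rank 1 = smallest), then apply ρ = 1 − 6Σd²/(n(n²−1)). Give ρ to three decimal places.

Ranks of variable 1: 4, 6, 3, 7, 2, 5, 1
Ranks of variable 2: 5, 6, 7, 1, 2, 3, 4
d = r₁ − r₂: -1, 0, -4, 6, 0, 2, -3
d²: 1, 0, 16, 36, 0, 4, 9; Σd² = 66
ρ = 1 − 6·66/(7·48) = 1 − 396/336 = -0.179

-0.179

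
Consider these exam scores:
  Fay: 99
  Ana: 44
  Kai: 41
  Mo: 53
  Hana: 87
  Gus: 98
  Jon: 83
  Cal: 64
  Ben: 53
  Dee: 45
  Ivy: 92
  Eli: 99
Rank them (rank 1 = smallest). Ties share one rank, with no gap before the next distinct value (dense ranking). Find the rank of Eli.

Sorted (ascending): 41, 44, 45, 53, 53, 64, 83, 87, 92, 98, 99, 99
The 2 values of 53 share dense rank 4.
The 2 values of 99 share dense rank 10.
Remaining distinct values take the next consecutive integers.
Eli has value 99 → rank 10.

10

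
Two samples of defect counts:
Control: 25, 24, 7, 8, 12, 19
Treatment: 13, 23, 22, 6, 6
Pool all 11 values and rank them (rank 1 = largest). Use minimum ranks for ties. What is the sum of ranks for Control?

Sorted (descending): 25, 24, 23, 22, 19, 13, 12, 8, 7, 6, 6
The 2 values of 6 occupy positions 10–11 → each gets rank 10.
Control values → pooled ranks: 25→1, 24→2, 7→9, 8→8, 12→7, 19→5
Rank sum = 1 + 2 + 9 + 8 + 7 + 5 = 32

32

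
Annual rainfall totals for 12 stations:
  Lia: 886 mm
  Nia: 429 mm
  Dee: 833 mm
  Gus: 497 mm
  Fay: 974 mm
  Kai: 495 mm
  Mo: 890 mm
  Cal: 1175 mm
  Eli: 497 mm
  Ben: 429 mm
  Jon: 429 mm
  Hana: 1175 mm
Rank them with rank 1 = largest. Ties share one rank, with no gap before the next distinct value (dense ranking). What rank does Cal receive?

Sorted (descending): 1175, 1175, 974, 890, 886, 833, 497, 497, 495, 429, 429, 429
The 2 values of 1175 share dense rank 1.
The 2 values of 497 share dense rank 6.
The 3 values of 429 share dense rank 8.
Remaining distinct values take the next consecutive integers.
Cal has value 1175 mm → rank 1.

1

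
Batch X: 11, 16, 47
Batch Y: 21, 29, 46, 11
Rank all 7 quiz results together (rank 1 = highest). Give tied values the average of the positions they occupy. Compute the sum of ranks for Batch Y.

15.5

Sorted (descending): 47, 46, 29, 21, 16, 11, 11
The 2 values of 11 occupy positions 6–7 → average rank (6+7)/2 = 6.5.
Batch Y values → pooled ranks: 21→4, 29→3, 46→2, 11→6.5
Rank sum = 4 + 3 + 2 + 6.5 = 15.5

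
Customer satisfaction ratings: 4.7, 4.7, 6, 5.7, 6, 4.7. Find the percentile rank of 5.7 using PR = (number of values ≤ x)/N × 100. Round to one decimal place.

N = 6.
Strictly below 5.7: 3. Equal to 5.7: 1.
PR = 4/6 × 100 = 66.7

66.7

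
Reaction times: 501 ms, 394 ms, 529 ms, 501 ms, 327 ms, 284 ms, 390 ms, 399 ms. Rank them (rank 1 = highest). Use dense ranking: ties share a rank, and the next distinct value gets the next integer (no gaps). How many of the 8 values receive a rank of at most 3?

4

Sorted (descending): 529, 501, 501, 399, 394, 390, 327, 284
The 2 values of 501 share dense rank 2.
Remaining distinct values take the next consecutive integers.
Ranks ≤ 3: {1, 2, 2, 3} → 4 values.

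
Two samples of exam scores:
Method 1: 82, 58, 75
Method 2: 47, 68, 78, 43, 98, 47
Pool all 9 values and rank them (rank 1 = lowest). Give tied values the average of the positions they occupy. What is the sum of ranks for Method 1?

Sorted (ascending): 43, 47, 47, 58, 68, 75, 78, 82, 98
The 2 values of 47 occupy positions 2–3 → average rank (2+3)/2 = 2.5.
Method 1 values → pooled ranks: 82→8, 58→4, 75→6
Rank sum = 8 + 4 + 6 = 18

18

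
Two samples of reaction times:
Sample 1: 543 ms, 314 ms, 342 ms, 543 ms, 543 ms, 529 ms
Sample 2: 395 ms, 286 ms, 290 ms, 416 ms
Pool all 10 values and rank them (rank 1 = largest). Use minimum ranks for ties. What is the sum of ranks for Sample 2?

Sorted (descending): 543, 543, 543, 529, 416, 395, 342, 314, 290, 286
The 3 values of 543 occupy positions 1–3 → each gets rank 1.
Sample 2 values → pooled ranks: 395→6, 286→10, 290→9, 416→5
Rank sum = 6 + 10 + 9 + 5 = 30

30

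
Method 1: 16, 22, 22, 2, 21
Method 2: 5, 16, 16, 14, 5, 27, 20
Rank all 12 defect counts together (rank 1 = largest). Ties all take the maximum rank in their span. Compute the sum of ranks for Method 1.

30

Sorted (descending): 27, 22, 22, 21, 20, 16, 16, 16, 14, 5, 5, 2
The 2 values of 22 occupy positions 2–3 → each gets rank 3.
The 3 values of 16 occupy positions 6–8 → each gets rank 8.
The 2 values of 5 occupy positions 10–11 → each gets rank 11.
Method 1 values → pooled ranks: 16→8, 22→3, 22→3, 2→12, 21→4
Rank sum = 8 + 3 + 3 + 12 + 4 = 30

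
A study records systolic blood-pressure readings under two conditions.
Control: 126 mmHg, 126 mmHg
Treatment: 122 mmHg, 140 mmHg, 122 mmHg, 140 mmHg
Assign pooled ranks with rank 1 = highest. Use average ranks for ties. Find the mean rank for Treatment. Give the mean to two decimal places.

3.50

Sorted (descending): 140, 140, 126, 126, 122, 122
The 2 values of 140 occupy positions 1–2 → average rank (1+2)/2 = 1.5.
The 2 values of 126 occupy positions 3–4 → average rank (3+4)/2 = 3.5.
The 2 values of 122 occupy positions 5–6 → average rank (5+6)/2 = 5.5.
Treatment values → pooled ranks: 122→5.5, 140→1.5, 122→5.5, 140→1.5
Mean rank = (5.5 + 1.5 + 5.5 + 1.5) / 4 = 3.50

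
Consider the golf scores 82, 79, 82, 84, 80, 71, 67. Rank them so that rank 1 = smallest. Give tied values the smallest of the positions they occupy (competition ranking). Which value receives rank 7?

Sorted (ascending): 67, 71, 79, 80, 82, 82, 84
The 2 values of 82 occupy positions 5–6 → each gets rank 5.
Rank 7 → value 84.

84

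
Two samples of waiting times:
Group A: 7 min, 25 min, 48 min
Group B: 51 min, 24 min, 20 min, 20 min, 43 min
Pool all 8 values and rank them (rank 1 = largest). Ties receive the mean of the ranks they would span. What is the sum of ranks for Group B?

22

Sorted (descending): 51, 48, 43, 25, 24, 20, 20, 7
The 2 values of 20 occupy positions 6–7 → average rank (6+7)/2 = 6.5.
Group B values → pooled ranks: 51→1, 24→5, 20→6.5, 20→6.5, 43→3
Rank sum = 1 + 5 + 6.5 + 6.5 + 3 = 22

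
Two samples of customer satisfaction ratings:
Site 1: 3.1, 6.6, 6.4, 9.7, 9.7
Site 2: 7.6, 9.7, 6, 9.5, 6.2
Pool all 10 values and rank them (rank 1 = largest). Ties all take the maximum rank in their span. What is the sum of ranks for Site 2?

Sorted (descending): 9.7, 9.7, 9.7, 9.5, 7.6, 6.6, 6.4, 6.2, 6, 3.1
The 3 values of 9.7 occupy positions 1–3 → each gets rank 3.
Site 2 values → pooled ranks: 7.6→5, 9.7→3, 6→9, 9.5→4, 6.2→8
Rank sum = 5 + 3 + 9 + 4 + 8 = 29

29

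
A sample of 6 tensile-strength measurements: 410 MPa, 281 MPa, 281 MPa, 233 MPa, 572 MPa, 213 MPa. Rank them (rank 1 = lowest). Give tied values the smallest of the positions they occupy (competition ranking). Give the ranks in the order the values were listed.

Sorted (ascending): 213, 233, 281, 281, 410, 572
The 2 values of 281 occupy positions 3–4 → each gets rank 3.

5, 3, 3, 2, 6, 1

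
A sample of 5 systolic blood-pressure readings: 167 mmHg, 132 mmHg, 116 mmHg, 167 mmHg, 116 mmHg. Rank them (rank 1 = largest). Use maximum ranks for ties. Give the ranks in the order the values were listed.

Sorted (descending): 167, 167, 132, 116, 116
The 2 values of 167 occupy positions 1–2 → each gets rank 2.
The 2 values of 116 occupy positions 4–5 → each gets rank 5.

2, 3, 5, 2, 5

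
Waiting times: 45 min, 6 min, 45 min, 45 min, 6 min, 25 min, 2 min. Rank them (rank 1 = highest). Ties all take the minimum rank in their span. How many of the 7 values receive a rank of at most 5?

Sorted (descending): 45, 45, 45, 25, 6, 6, 2
The 3 values of 45 occupy positions 1–3 → each gets rank 1.
The 2 values of 6 occupy positions 5–6 → each gets rank 5.
Ranks ≤ 5: {1, 1, 1, 4, 5, 5} → 6 values.

6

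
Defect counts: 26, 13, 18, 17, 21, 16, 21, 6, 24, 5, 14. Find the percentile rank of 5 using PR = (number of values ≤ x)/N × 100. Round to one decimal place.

N = 11.
Strictly below 5: 0. Equal to 5: 1.
PR = 1/11 × 100 = 9.1

9.1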